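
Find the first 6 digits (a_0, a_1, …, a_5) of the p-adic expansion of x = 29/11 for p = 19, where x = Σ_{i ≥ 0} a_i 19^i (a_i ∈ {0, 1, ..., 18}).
(a_0, …, a_5) = (13, 15, 13, 1, 12, 8)

v_19(29/11) = 0 (numerator and denominator both coprime to 19), so x ∈ ℤ_19^×. Compute digits iteratively via a_i = x_i mod 19, x_{i+1} = (x_i − a_i)/19, with x_0 = x:
  x_0 = 29/11;  a_0 = 13;  x_1 = (x_0 − 13)/19 = -6/11
  x_1 = -6/11;  a_1 = 15;  x_2 = (x_1 − 15)/19 = -9/11
  x_2 = -9/11;  a_2 = 13;  x_3 = (x_2 − 13)/19 = -8/11
  x_3 = -8/11;  a_3 = 1;  x_4 = (x_3 − 1)/19 = -1/11
  x_4 = -1/11;  a_4 = 12;  x_5 = (x_4 − 12)/19 = -7/11
  x_5 = -7/11;  a_5 = 8;  x_6 = (x_5 − 8)/19 = -5/11
Digits: (13, 15, 13, 1, 12, 8).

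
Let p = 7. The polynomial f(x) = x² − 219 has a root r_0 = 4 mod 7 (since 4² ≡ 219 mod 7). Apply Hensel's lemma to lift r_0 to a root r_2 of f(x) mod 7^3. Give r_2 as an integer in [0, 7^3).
r_2 = 109 (mod 343)

Hensel's recurrence: r_{i+1} = r_i − f(r_i)·(f′(r_i))^{-1} mod 7^{i+2}, with f′(x) = 2x. Iterate:
  r_0 = 4 (mod 7)
  r_1 = 11 (mod 49)
  r_2 = 109 (mod 343)
Final: r_2 = 109, and one checks f(r_2) ≡ 0 mod 7^3.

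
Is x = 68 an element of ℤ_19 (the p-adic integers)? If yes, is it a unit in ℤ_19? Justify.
x ∈ ℤ_19^× (unit); v_19(x) = 0

ℤ_19 = {x ∈ ℚ_19 : v_19(x) ≥ 0} and ℤ_19^× = {x ∈ ℤ_19 : v_19(x) = 0}. Here v_19(68) = v_19(num) − v_19(den) = 0; compare against these criteria.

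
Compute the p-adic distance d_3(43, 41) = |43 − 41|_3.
d_3(43, 41) = 1

Step 1 — x − y = 43 − 41 = 2. Step 2 — v_3(2) = 0 (factor: 2 = (3^0 · 2); the sign does not affect v_p). Step 3 — |x − y|_3 = 3^{0} = 1.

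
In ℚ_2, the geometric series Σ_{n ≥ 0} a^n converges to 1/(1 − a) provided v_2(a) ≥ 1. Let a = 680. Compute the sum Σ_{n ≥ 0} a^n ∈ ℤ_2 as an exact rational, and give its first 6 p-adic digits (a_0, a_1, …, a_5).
Σ a^n = 1/(1 − a) = -1/679;  first 6 digits = (1, 0, 0, 1, 0, 1)

v_2(a) = 3 ≥ 1, so the series converges in ℤ_2 to 1/(1 − a) = 1/(1 − 680) = -1/679. Expand this rational in ℤ_2: compute digits iteratively via d_i = x_i mod 2, x_{i+1} = (x_i − d_i)/2. The first 6 digits are (1, 0, 0, 1, 0, 1).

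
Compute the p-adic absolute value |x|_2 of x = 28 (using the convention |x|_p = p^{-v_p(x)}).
|28|_2 = 1/4

Step 1 — compute v_2(x) by factoring powers of 2 out of the numerator and denominator: v_2(28) = 2. Step 2 — apply |x|_p = p^{-v_p(x)} = 2^{-2} = 1/4.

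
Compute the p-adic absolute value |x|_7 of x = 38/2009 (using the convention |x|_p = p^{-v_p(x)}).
|38/2009|_7 = 49

Step 1 — compute v_7(x) by factoring powers of 7 out of the numerator and denominator: v_7(38/2009) = -2. Step 2 — apply |x|_p = p^{-v_p(x)} = 7^{2} = 49.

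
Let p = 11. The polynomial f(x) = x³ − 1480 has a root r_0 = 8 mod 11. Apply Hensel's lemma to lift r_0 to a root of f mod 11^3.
r_2 = 734 (mod 1331)

Hensel: r_{i+1} = r_i − f(r_i)/f′(r_i) mod 11^{i+2}, where f′(x) = 3x². Iterate:
  r_0 = 8 (mod 11)
  r_1 = 8 (mod 121)
  r_2 = 734 (mod 1331)
Final: r = 734 with f(r) ≡ 0 mod 11^3.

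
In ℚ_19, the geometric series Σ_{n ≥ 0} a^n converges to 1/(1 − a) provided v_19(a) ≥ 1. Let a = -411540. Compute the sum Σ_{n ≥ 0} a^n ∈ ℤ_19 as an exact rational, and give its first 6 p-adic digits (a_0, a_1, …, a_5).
Σ a^n = 1/(1 − a) = 1/411541;  first 6 digits = (1, 0, 0, 16, 15, 18)

v_19(a) = 3 ≥ 1, so the series converges in ℤ_19 to 1/(1 − a) = 1/(1 − (-411540)) = 1/411541. Expand this rational in ℤ_19: compute digits iteratively via d_i = x_i mod 19, x_{i+1} = (x_i − d_i)/19. The first 6 digits are (1, 0, 0, 16, 15, 18).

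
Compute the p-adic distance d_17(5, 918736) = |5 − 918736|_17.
d_17(5, 918736) = 1/83521

Step 1 — x − y = 5 − 918736 = -918731. Step 2 — v_17(-918731) = 4 (factor: -918731 = −(17^4 · 11); the sign does not affect v_p). Step 3 — |x − y|_17 = 17^{-4} = 1/83521.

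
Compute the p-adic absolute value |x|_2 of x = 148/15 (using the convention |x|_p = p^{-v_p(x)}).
|148/15|_2 = 1/4

Step 1 — compute v_2(x) by factoring powers of 2 out of the numerator and denominator: v_2(148/15) = 2. Step 2 — apply |x|_p = p^{-v_p(x)} = 2^{-2} = 1/4.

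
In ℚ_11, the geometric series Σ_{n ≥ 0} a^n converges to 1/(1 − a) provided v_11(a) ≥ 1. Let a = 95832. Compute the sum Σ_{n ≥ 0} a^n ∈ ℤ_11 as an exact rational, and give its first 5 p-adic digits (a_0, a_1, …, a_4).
Σ a^n = 1/(1 − a) = -1/95831;  first 5 digits = (1, 0, 0, 6, 6)

v_11(a) = 3 ≥ 1, so the series converges in ℤ_11 to 1/(1 − a) = 1/(1 − 95832) = -1/95831. Expand this rational in ℤ_11: compute digits iteratively via d_i = x_i mod 11, x_{i+1} = (x_i − d_i)/11. The first 5 digits are (1, 0, 0, 6, 6).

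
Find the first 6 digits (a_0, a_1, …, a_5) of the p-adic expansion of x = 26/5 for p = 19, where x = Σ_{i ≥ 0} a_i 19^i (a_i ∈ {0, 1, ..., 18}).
(a_0, …, a_5) = (9, 15, 3, 15, 3, 15)

v_19(26/5) = 0 (numerator and denominator both coprime to 19), so x ∈ ℤ_19^×. Compute digits iteratively via a_i = x_i mod 19, x_{i+1} = (x_i − a_i)/19, with x_0 = x:
  x_0 = 26/5;  a_0 = 9;  x_1 = (x_0 − 9)/19 = -1/5
  x_1 = -1/5;  a_1 = 15;  x_2 = (x_1 − 15)/19 = -4/5
  x_2 = -4/5;  a_2 = 3;  x_3 = (x_2 − 3)/19 = -1/5
  x_3 = -1/5;  a_3 = 15;  x_4 = (x_3 − 15)/19 = -4/5
  x_4 = -4/5;  a_4 = 3;  x_5 = (x_4 − 3)/19 = -1/5
  x_5 = -1/5;  a_5 = 15;  x_6 = (x_5 − 15)/19 = -4/5
Digits: (9, 15, 3, 15, 3, 15).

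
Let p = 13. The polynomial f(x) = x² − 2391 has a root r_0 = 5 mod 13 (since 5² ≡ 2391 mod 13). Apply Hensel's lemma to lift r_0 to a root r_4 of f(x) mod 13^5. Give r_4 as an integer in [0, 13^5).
r_4 = 325837 (mod 371293)

Hensel's recurrence: r_{i+1} = r_i − f(r_i)·(f′(r_i))^{-1} mod 13^{i+2}, with f′(x) = 2x. Iterate:
  r_0 = 5 (mod 13)
  r_1 = 5 (mod 169)
  r_2 = 681 (mod 2197)
  r_3 = 11666 (mod 28561)
  r_4 = 325837 (mod 371293)
Final: r_4 = 325837, and one checks f(r_4) ≡ 0 mod 13^5.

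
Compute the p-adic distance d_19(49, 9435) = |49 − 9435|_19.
d_19(49, 9435) = 1/361

Step 1 — x − y = 49 − 9435 = -9386. Step 2 — v_19(-9386) = 2 (factor: -9386 = −(19^2 · 26); the sign does not affect v_p). Step 3 — |x − y|_19 = 19^{-2} = 1/361.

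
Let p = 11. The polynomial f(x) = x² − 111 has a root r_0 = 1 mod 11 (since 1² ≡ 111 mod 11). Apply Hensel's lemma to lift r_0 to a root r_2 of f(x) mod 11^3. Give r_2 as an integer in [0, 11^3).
r_2 = 540 (mod 1331)

Hensel's recurrence: r_{i+1} = r_i − f(r_i)·(f′(r_i))^{-1} mod 11^{i+2}, with f′(x) = 2x. Iterate:
  r_0 = 1 (mod 11)
  r_1 = 56 (mod 121)
  r_2 = 540 (mod 1331)
Final: r_2 = 540, and one checks f(r_2) ≡ 0 mod 11^3.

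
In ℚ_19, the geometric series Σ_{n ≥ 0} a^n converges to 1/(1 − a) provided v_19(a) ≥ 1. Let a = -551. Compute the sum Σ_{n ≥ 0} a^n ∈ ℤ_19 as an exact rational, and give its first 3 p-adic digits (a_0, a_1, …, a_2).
Σ a^n = 1/(1 − a) = 1/552;  first 3 digits = (1, 9, 3)

v_19(a) = 1 ≥ 1, so the series converges in ℤ_19 to 1/(1 − a) = 1/(1 − (-551)) = 1/552. Expand this rational in ℤ_19: compute digits iteratively via d_i = x_i mod 19, x_{i+1} = (x_i − d_i)/19. The first 3 digits are (1, 9, 3).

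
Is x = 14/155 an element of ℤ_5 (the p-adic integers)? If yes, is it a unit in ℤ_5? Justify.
x ∉ ℤ_5 (v_5(x) = -1 < 0)

ℤ_5 = {x ∈ ℚ_5 : v_5(x) ≥ 0} and ℤ_5^× = {x ∈ ℤ_5 : v_5(x) = 0}. Here v_5(14/155) = v_5(num) − v_5(den) = -1; compare against these criteria.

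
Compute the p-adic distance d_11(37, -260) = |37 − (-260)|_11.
d_11(37, -260) = 1/11

Step 1 — x − y = 37 − (-260) = 297. Step 2 — v_11(297) = 1 (factor: 297 = (11^1 · 27); the sign does not affect v_p). Step 3 — |x − y|_11 = 11^{-1} = 1/11.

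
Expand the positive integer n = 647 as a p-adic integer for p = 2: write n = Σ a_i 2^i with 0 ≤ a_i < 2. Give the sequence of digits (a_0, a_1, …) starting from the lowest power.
(a_0, a_1, …) = (1, 1, 1, 0, 0, 0, 0, 1, 0, 1)

Repeated division by 2 gives the digits low-to-high: 647 = 1 + 1·2^1 + 1·2^2 + 1·2^7 + 1·2^9. Digit sequence: (1, 1, 1, 0, 0, 0, 0, 1, 0, 1).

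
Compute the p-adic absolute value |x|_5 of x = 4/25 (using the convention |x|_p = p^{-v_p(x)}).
|4/25|_5 = 25

Step 1 — compute v_5(x) by factoring powers of 5 out of the numerator and denominator: v_5(4/25) = -2. Step 2 — apply |x|_p = p^{-v_p(x)} = 5^{2} = 25.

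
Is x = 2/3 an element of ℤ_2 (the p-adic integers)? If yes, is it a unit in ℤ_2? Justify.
x ∈ ℤ_2 but not a unit; v_2(x) = 1 > 0

ℤ_2 = {x ∈ ℚ_2 : v_2(x) ≥ 0} and ℤ_2^× = {x ∈ ℤ_2 : v_2(x) = 0}. Here v_2(2/3) = v_2(num) − v_2(den) = 1; compare against these criteria.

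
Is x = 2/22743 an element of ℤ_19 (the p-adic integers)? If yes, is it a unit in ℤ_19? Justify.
x ∉ ℤ_19 (v_19(x) = -2 < 0)

ℤ_19 = {x ∈ ℚ_19 : v_19(x) ≥ 0} and ℤ_19^× = {x ∈ ℤ_19 : v_19(x) = 0}. Here v_19(2/22743) = v_19(num) − v_19(den) = -2; compare against these criteria.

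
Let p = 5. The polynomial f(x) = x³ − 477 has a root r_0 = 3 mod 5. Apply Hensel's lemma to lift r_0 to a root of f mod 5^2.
r_1 = 3 (mod 25)

Hensel: r_{i+1} = r_i − f(r_i)/f′(r_i) mod 5^{i+2}, where f′(x) = 3x². Iterate:
  r_0 = 3 (mod 5)
  r_1 = 3 (mod 25)
Final: r = 3 with f(r) ≡ 0 mod 5^2.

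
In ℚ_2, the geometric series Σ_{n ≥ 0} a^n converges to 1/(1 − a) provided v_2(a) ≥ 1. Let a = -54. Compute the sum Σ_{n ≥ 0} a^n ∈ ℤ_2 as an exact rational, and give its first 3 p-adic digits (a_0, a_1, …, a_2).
Σ a^n = 1/(1 − a) = 1/55;  first 3 digits = (1, 1, 1)

v_2(a) = 1 ≥ 1, so the series converges in ℤ_2 to 1/(1 − a) = 1/(1 − (-54)) = 1/55. Expand this rational in ℤ_2: compute digits iteratively via d_i = x_i mod 2, x_{i+1} = (x_i − d_i)/2. The first 3 digits are (1, 1, 1).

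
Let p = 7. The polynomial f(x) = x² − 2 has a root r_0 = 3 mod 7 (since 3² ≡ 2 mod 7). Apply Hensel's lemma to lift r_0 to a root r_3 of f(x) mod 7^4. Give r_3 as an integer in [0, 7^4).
r_3 = 2166 (mod 2401)

Hensel's recurrence: r_{i+1} = r_i − f(r_i)·(f′(r_i))^{-1} mod 7^{i+2}, with f′(x) = 2x. Iterate:
  r_0 = 3 (mod 7)
  r_1 = 10 (mod 49)
  r_2 = 108 (mod 343)
  r_3 = 2166 (mod 2401)
Final: r_3 = 2166, and one checks f(r_3) ≡ 0 mod 7^4.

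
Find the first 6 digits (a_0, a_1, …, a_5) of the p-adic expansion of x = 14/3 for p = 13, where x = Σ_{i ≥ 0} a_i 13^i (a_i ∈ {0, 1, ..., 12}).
(a_0, …, a_5) = (9, 4, 4, 4, 4, 4)

v_13(14/3) = 0 (numerator and denominator both coprime to 13), so x ∈ ℤ_13^×. Compute digits iteratively via a_i = x_i mod 13, x_{i+1} = (x_i − a_i)/13, with x_0 = x:
  x_0 = 14/3;  a_0 = 9;  x_1 = (x_0 − 9)/13 = -1/3
  x_1 = -1/3;  a_1 = 4;  x_2 = (x_1 − 4)/13 = -1/3
  x_2 = -1/3;  a_2 = 4;  x_3 = (x_2 − 4)/13 = -1/3
  x_3 = -1/3;  a_3 = 4;  x_4 = (x_3 − 4)/13 = -1/3
  x_4 = -1/3;  a_4 = 4;  x_5 = (x_4 − 4)/13 = -1/3
  x_5 = -1/3;  a_5 = 4;  x_6 = (x_5 − 4)/13 = -1/3
Digits: (9, 4, 4, 4, 4, 4).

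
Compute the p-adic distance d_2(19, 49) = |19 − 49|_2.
d_2(19, 49) = 1/2

Step 1 — x − y = 19 − 49 = -30. Step 2 — v_2(-30) = 1 (factor: -30 = −(2^1 · 15); the sign does not affect v_p). Step 3 — |x − y|_2 = 2^{-1} = 1/2.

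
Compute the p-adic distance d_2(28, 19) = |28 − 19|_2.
d_2(28, 19) = 1

Step 1 — x − y = 28 − 19 = 9. Step 2 — v_2(9) = 0 (factor: 9 = (2^0 · 9); the sign does not affect v_p). Step 3 — |x − y|_2 = 2^{0} = 1.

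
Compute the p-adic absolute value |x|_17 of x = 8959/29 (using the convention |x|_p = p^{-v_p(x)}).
|8959/29|_17 = 1/289

Step 1 — compute v_17(x) by factoring powers of 17 out of the numerator and denominator: v_17(8959/29) = 2. Step 2 — apply |x|_p = p^{-v_p(x)} = 17^{-2} = 1/289.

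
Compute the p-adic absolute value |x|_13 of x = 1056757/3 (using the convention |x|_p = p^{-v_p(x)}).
|1056757/3|_13 = 1/28561

Step 1 — compute v_13(x) by factoring powers of 13 out of the numerator and denominator: v_13(1056757/3) = 4. Step 2 — apply |x|_p = p^{-v_p(x)} = 13^{-4} = 1/28561.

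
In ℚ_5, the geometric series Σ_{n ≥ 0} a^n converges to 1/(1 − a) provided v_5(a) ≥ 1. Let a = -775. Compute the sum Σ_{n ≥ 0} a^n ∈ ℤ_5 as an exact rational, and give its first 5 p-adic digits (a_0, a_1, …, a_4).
Σ a^n = 1/(1 − a) = 1/776;  first 5 digits = (1, 0, 4, 3, 4)

v_5(a) = 2 ≥ 1, so the series converges in ℤ_5 to 1/(1 − a) = 1/(1 − (-775)) = 1/776. Expand this rational in ℤ_5: compute digits iteratively via d_i = x_i mod 5, x_{i+1} = (x_i − d_i)/5. The first 5 digits are (1, 0, 4, 3, 4).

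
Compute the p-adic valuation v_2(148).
v_2(148) = 2

v_2(n) is the largest exponent k such that 2^k divides n. Factor out: 148 = 2^2 · 37. (Sign doesn't affect v_p.) So v_2(148) = 2.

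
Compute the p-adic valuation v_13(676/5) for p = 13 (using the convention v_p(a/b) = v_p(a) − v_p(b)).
v_13(676/5) = 2

Factor powers of 13 from the numerator and denominator of the reduced fraction: 676 = 13^2 · 4 and 5 = 13^0 · 5. Apply v_p(a/b) = v_p(a) − v_p(b): v_13(676/5) = 2 − 0 = 2.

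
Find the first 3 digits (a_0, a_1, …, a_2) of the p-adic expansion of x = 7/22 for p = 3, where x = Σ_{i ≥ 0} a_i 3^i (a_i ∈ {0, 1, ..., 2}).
(a_0, …, a_2) = (1, 1, 0)

v_3(7/22) = 0 (numerator and denominator both coprime to 3), so x ∈ ℤ_3^×. Compute digits iteratively via a_i = x_i mod 3, x_{i+1} = (x_i − a_i)/3, with x_0 = x:
  x_0 = 7/22;  a_0 = 1;  x_1 = (x_0 − 1)/3 = -5/22
  x_1 = -5/22;  a_1 = 1;  x_2 = (x_1 − 1)/3 = -9/22
  x_2 = -9/22;  a_2 = 0;  x_3 = (x_2 − 0)/3 = -3/22
Digits: (1, 1, 0).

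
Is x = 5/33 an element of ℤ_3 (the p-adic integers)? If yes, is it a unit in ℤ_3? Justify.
x ∉ ℤ_3 (v_3(x) = -1 < 0)

ℤ_3 = {x ∈ ℚ_3 : v_3(x) ≥ 0} and ℤ_3^× = {x ∈ ℤ_3 : v_3(x) = 0}. Here v_3(5/33) = v_3(num) − v_3(den) = -1; compare against these criteria.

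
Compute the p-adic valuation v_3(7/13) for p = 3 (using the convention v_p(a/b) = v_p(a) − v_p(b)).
v_3(7/13) = 0

Factor powers of 3 from the numerator and denominator of the reduced fraction: 7 = 3^0 · 7 and 13 = 3^0 · 13. Apply v_p(a/b) = v_p(a) − v_p(b): v_3(7/13) = 0 − 0 = 0.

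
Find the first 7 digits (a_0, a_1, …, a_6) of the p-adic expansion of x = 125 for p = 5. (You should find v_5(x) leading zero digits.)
(a_0, …, a_6) = (0, 0, 0, 1, 0, 0, 0)

v_5(125) = 3, so a_0 = ... = a_2 = 0. Factor out: x = 5^3 · u with u = 1 a unit in ℤ_5. Expand u iteratively via a_{v+i} = u_i mod 5, u_{i+1} = (u_i − a_{v+i})/5:
  u_0 = 1;  a_3 = 1;  u_1 = (u_0 − 1)/5 = 0
  u_1 = 0;  a_4 = 0;  u_2 = (u_1 − 0)/5 = 0
  u_2 = 0;  a_5 = 0;  u_3 = (u_2 − 0)/5 = 0
  u_3 = 0;  a_6 = 0;  u_4 = (u_3 − 0)/5 = 0
Digits: (0, 0, 0, 1, 0, 0, 0).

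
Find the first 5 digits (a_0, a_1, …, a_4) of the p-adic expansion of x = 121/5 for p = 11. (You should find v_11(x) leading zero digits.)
(a_0, …, a_4) = (0, 0, 9, 8, 8)

v_11(121/5) = 2, so a_0 = ... = a_1 = 0. Factor out: x = 11^2 · u with u = 1/5 a unit in ℤ_11. Expand u iteratively via a_{v+i} = u_i mod 11, u_{i+1} = (u_i − a_{v+i})/11:
  u_0 = 1/5;  a_2 = 9;  u_1 = (u_0 − 9)/11 = -4/5
  u_1 = -4/5;  a_3 = 8;  u_2 = (u_1 − 8)/11 = -4/5
  u_2 = -4/5;  a_4 = 8;  u_3 = (u_2 − 8)/11 = -4/5
Digits: (0, 0, 9, 8, 8).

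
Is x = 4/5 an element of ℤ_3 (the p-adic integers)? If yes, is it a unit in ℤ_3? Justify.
x ∈ ℤ_3^× (unit); v_3(x) = 0

ℤ_3 = {x ∈ ℚ_3 : v_3(x) ≥ 0} and ℤ_3^× = {x ∈ ℤ_3 : v_3(x) = 0}. Here v_3(4/5) = v_3(num) − v_3(den) = 0; compare against these criteria.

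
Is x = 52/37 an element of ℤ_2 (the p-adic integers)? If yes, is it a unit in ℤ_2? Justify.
x ∈ ℤ_2 but not a unit; v_2(x) = 2 > 0

ℤ_2 = {x ∈ ℚ_2 : v_2(x) ≥ 0} and ℤ_2^× = {x ∈ ℤ_2 : v_2(x) = 0}. Here v_2(52/37) = v_2(num) − v_2(den) = 2; compare against these criteria.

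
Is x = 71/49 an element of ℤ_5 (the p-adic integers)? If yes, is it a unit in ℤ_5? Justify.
x ∈ ℤ_5^× (unit); v_5(x) = 0

ℤ_5 = {x ∈ ℚ_5 : v_5(x) ≥ 0} and ℤ_5^× = {x ∈ ℤ_5 : v_5(x) = 0}. Here v_5(71/49) = v_5(num) − v_5(den) = 0; compare against these criteria.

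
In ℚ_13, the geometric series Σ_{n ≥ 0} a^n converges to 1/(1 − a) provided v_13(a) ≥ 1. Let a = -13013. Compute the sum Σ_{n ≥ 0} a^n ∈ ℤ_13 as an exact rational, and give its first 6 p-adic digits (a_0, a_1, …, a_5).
Σ a^n = 1/(1 − a) = 1/13014;  first 6 digits = (1, 0, 1, 7, 0, 1)

v_13(a) = 2 ≥ 1, so the series converges in ℤ_13 to 1/(1 − a) = 1/(1 − (-13013)) = 1/13014. Expand this rational in ℤ_13: compute digits iteratively via d_i = x_i mod 13, x_{i+1} = (x_i − d_i)/13. The first 6 digits are (1, 0, 1, 7, 0, 1).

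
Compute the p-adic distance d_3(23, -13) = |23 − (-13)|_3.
d_3(23, -13) = 1/9

Step 1 — x − y = 23 − (-13) = 36. Step 2 — v_3(36) = 2 (factor: 36 = (3^2 · 4); the sign does not affect v_p). Step 3 — |x − y|_3 = 3^{-2} = 1/9.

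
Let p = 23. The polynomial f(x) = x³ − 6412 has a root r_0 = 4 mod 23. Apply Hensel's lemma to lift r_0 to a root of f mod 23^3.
r_2 = 3178 (mod 12167)

Hensel: r_{i+1} = r_i − f(r_i)/f′(r_i) mod 23^{i+2}, where f′(x) = 3x². Iterate:
  r_0 = 4 (mod 23)
  r_1 = 4 (mod 529)
  r_2 = 3178 (mod 12167)
Final: r = 3178 with f(r) ≡ 0 mod 23^3.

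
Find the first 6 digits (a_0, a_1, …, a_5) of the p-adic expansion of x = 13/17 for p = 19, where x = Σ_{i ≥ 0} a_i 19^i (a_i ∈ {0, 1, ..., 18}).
(a_0, …, a_5) = (3, 1, 10, 14, 16, 17)

v_19(13/17) = 0 (numerator and denominator both coprime to 19), so x ∈ ℤ_19^×. Compute digits iteratively via a_i = x_i mod 19, x_{i+1} = (x_i − a_i)/19, with x_0 = x:
  x_0 = 13/17;  a_0 = 3;  x_1 = (x_0 − 3)/19 = -2/17
  x_1 = -2/17;  a_1 = 1;  x_2 = (x_1 − 1)/19 = -1/17
  x_2 = -1/17;  a_2 = 10;  x_3 = (x_2 − 10)/19 = -9/17
  x_3 = -9/17;  a_3 = 14;  x_4 = (x_3 − 14)/19 = -13/17
  x_4 = -13/17;  a_4 = 16;  x_5 = (x_4 − 16)/19 = -15/17
  x_5 = -15/17;  a_5 = 17;  x_6 = (x_5 − 17)/19 = -16/17
Digits: (3, 1, 10, 14, 16, 17).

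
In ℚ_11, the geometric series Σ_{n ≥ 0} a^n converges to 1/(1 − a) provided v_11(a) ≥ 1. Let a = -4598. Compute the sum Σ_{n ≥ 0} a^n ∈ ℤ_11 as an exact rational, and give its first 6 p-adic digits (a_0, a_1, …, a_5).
Σ a^n = 1/(1 − a) = 1/4599;  first 6 digits = (1, 0, 6, 7, 2, 10)

v_11(a) = 2 ≥ 1, so the series converges in ℤ_11 to 1/(1 − a) = 1/(1 − (-4598)) = 1/4599. Expand this rational in ℤ_11: compute digits iteratively via d_i = x_i mod 11, x_{i+1} = (x_i − d_i)/11. The first 6 digits are (1, 0, 6, 7, 2, 10).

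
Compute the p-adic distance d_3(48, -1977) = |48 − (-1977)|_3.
d_3(48, -1977) = 1/81

Step 1 — x − y = 48 − (-1977) = 2025. Step 2 — v_3(2025) = 4 (factor: 2025 = (3^4 · 25); the sign does not affect v_p). Step 3 — |x − y|_3 = 3^{-4} = 1/81.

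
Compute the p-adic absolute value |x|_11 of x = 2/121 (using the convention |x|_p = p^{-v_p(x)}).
|2/121|_11 = 121

Step 1 — compute v_11(x) by factoring powers of 11 out of the numerator and denominator: v_11(2/121) = -2. Step 2 — apply |x|_p = p^{-v_p(x)} = 11^{2} = 121.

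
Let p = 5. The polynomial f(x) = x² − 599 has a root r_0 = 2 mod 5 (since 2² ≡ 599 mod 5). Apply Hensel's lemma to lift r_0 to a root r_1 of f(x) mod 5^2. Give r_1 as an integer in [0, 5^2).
r_1 = 7 (mod 25)

Hensel's recurrence: r_{i+1} = r_i − f(r_i)·(f′(r_i))^{-1} mod 5^{i+2}, with f′(x) = 2x. Iterate:
  r_0 = 2 (mod 5)
  r_1 = 7 (mod 25)
Final: r_1 = 7, and one checks f(r_1) ≡ 0 mod 5^2.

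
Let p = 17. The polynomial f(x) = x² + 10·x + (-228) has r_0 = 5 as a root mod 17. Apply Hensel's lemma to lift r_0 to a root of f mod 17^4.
r_3 = 72595 (mod 83521)

Hensel: r_{i+1} = r_i − f(r_i)·(f′(r_i))^{-1} mod 17^{i+2}, f′(x) = 2x + 10. Iterate:
  r_0 = 5 (mod 17)
  r_1 = 56 (mod 289)
  r_2 = 3813 (mod 4913)
  r_3 = 72595 (mod 83521)
Final: r = 72595 satisfies f(r) ≡ 0 mod 17^4.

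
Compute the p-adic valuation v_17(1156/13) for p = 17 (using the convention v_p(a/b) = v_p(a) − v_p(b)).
v_17(1156/13) = 2

Factor powers of 17 from the numerator and denominator of the reduced fraction: 1156 = 17^2 · 4 and 13 = 17^0 · 13. Apply v_p(a/b) = v_p(a) − v_p(b): v_17(1156/13) = 2 − 0 = 2.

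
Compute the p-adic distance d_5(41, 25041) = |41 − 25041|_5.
d_5(41, 25041) = 1/3125

Step 1 — x − y = 41 − 25041 = -25000. Step 2 — v_5(-25000) = 5 (factor: -25000 = −(5^5 · 8); the sign does not affect v_p). Step 3 — |x − y|_5 = 5^{-5} = 1/3125.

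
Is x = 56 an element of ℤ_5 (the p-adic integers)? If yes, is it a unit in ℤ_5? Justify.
x ∈ ℤ_5^× (unit); v_5(x) = 0

ℤ_5 = {x ∈ ℚ_5 : v_5(x) ≥ 0} and ℤ_5^× = {x ∈ ℤ_5 : v_5(x) = 0}. Here v_5(56) = v_5(num) − v_5(den) = 0; compare against these criteria.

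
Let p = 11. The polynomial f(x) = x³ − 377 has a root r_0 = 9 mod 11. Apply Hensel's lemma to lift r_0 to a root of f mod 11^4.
r_3 = 11031 (mod 14641)

Hensel: r_{i+1} = r_i − f(r_i)/f′(r_i) mod 11^{i+2}, where f′(x) = 3x². Iterate:
  r_0 = 9 (mod 11)
  r_1 = 20 (mod 121)
  r_2 = 383 (mod 1331)
  r_3 = 11031 (mod 14641)
Final: r = 11031 with f(r) ≡ 0 mod 11^4.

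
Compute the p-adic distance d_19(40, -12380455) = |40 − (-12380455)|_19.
d_19(40, -12380455) = 1/2476099

Step 1 — x − y = 40 − (-12380455) = 12380495. Step 2 — v_19(12380495) = 5 (factor: 12380495 = (19^5 · 5); the sign does not affect v_p). Step 3 — |x − y|_19 = 19^{-5} = 1/2476099.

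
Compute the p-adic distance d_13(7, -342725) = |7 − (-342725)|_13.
d_13(7, -342725) = 1/28561

Step 1 — x − y = 7 − (-342725) = 342732. Step 2 — v_13(342732) = 4 (factor: 342732 = (13^4 · 12); the sign does not affect v_p). Step 3 — |x − y|_13 = 13^{-4} = 1/28561.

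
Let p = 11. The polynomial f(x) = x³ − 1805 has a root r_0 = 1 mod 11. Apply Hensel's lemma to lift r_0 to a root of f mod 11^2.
r_1 = 78 (mod 121)

Hensel: r_{i+1} = r_i − f(r_i)/f′(r_i) mod 11^{i+2}, where f′(x) = 3x². Iterate:
  r_0 = 1 (mod 11)
  r_1 = 78 (mod 121)
Final: r = 78 with f(r) ≡ 0 mod 11^2.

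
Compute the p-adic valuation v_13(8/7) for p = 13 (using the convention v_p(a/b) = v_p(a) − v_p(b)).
v_13(8/7) = 0

Factor powers of 13 from the numerator and denominator of the reduced fraction: 8 = 13^0 · 8 and 7 = 13^0 · 7. Apply v_p(a/b) = v_p(a) − v_p(b): v_13(8/7) = 0 − 0 = 0.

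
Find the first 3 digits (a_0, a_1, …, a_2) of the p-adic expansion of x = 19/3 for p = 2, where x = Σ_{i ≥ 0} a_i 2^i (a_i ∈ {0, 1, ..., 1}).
(a_0, …, a_2) = (1, 0, 0)

v_2(19/3) = 0 (numerator and denominator both coprime to 2), so x ∈ ℤ_2^×. Compute digits iteratively via a_i = x_i mod 2, x_{i+1} = (x_i − a_i)/2, with x_0 = x:
  x_0 = 19/3;  a_0 = 1;  x_1 = (x_0 − 1)/2 = 8/3
  x_1 = 8/3;  a_1 = 0;  x_2 = (x_1 − 0)/2 = 4/3
  x_2 = 4/3;  a_2 = 0;  x_3 = (x_2 − 0)/2 = 2/3
Digits: (1, 0, 0).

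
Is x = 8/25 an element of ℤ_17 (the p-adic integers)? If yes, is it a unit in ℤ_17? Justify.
x ∈ ℤ_17^× (unit); v_17(x) = 0

ℤ_17 = {x ∈ ℚ_17 : v_17(x) ≥ 0} and ℤ_17^× = {x ∈ ℤ_17 : v_17(x) = 0}. Here v_17(8/25) = v_17(num) − v_17(den) = 0; compare against these criteria.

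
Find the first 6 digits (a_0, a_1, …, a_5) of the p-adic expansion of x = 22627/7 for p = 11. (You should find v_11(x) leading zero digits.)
(a_0, …, a_5) = (0, 0, 0, 4, 3, 6)

v_11(22627/7) = 3, so a_0 = ... = a_2 = 0. Factor out: x = 11^3 · u with u = 17/7 a unit in ℤ_11. Expand u iteratively via a_{v+i} = u_i mod 11, u_{i+1} = (u_i − a_{v+i})/11:
  u_0 = 17/7;  a_3 = 4;  u_1 = (u_0 − 4)/11 = -1/7
  u_1 = -1/7;  a_4 = 3;  u_2 = (u_1 − 3)/11 = -2/7
  u_2 = -2/7;  a_5 = 6;  u_3 = (u_2 − 6)/11 = -4/7
Digits: (0, 0, 0, 4, 3, 6).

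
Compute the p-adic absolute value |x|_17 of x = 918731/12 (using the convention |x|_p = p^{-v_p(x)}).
|918731/12|_17 = 1/83521

Step 1 — compute v_17(x) by factoring powers of 17 out of the numerator and denominator: v_17(918731/12) = 4. Step 2 — apply |x|_p = p^{-v_p(x)} = 17^{-4} = 1/83521.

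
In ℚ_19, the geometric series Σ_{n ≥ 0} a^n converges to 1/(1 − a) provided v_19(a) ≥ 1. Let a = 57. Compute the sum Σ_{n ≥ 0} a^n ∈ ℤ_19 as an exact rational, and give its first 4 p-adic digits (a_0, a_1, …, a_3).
Σ a^n = 1/(1 − a) = -1/56;  first 4 digits = (1, 3, 9, 8)

v_19(a) = 1 ≥ 1, so the series converges in ℤ_19 to 1/(1 − a) = 1/(1 − 57) = -1/56. Expand this rational in ℤ_19: compute digits iteratively via d_i = x_i mod 19, x_{i+1} = (x_i − d_i)/19. The first 4 digits are (1, 3, 9, 8).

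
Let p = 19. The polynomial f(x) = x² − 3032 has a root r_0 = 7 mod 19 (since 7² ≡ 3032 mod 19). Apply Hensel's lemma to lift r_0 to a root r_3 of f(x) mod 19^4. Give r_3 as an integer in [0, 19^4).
r_3 = 43308 (mod 130321)

Hensel's recurrence: r_{i+1} = r_i − f(r_i)·(f′(r_i))^{-1} mod 19^{i+2}, with f′(x) = 2x. Iterate:
  r_0 = 7 (mod 19)
  r_1 = 349 (mod 361)
  r_2 = 2154 (mod 6859)
  r_3 = 43308 (mod 130321)
Final: r_3 = 43308, and one checks f(r_3) ≡ 0 mod 19^4.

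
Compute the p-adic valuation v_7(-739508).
v_7(-739508) = 5

v_7(n) is the largest exponent k such that 7^k divides n. Factor out: -739508 = -7^5 · 44. (Sign doesn't affect v_p.) So v_7(-739508) = 5.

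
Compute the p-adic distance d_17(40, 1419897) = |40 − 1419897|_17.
d_17(40, 1419897) = 1/1419857

Step 1 — x − y = 40 − 1419897 = -1419857. Step 2 — v_17(-1419857) = 5 (factor: -1419857 = −(17^5 · 1); the sign does not affect v_p). Step 3 — |x − y|_17 = 17^{-5} = 1/1419857.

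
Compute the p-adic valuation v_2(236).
v_2(236) = 2

v_2(n) is the largest exponent k such that 2^k divides n. Factor out: 236 = 2^2 · 59. (Sign doesn't affect v_p.) So v_2(236) = 2.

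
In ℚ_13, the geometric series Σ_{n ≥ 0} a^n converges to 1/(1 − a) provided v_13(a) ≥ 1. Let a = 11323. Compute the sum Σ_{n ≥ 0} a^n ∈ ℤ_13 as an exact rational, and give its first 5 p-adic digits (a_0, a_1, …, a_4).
Σ a^n = 1/(1 − a) = -1/11322;  first 5 digits = (1, 0, 2, 5, 4)

v_13(a) = 2 ≥ 1, so the series converges in ℤ_13 to 1/(1 − a) = 1/(1 − 11323) = -1/11322. Expand this rational in ℤ_13: compute digits iteratively via d_i = x_i mod 13, x_{i+1} = (x_i − d_i)/13. The first 5 digits are (1, 0, 2, 5, 4).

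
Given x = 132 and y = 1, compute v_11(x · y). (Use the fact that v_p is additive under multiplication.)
v_11(132) = 1

v_p(x) = 1 (factor: 132 = 11^1 · 12); v_p(y) = 0 (factor: 1 = 11^0 · 1). Additivity: v_p(xy) = v_p(x) + v_p(y) = 1 + 0 = 1. (Direct check: xy = 132 = 11^1 · (12).)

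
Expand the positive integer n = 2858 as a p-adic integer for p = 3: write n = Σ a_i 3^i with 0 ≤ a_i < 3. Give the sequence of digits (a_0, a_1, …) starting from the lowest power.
(a_0, a_1, …) = (2, 1, 2, 0, 2, 2, 0, 1)

Repeated division by 3 gives the digits low-to-high: 2858 = 2 + 1·3^1 + 2·3^2 + 2·3^4 + 2·3^5 + 1·3^7. Digit sequence: (2, 1, 2, 0, 2, 2, 0, 1).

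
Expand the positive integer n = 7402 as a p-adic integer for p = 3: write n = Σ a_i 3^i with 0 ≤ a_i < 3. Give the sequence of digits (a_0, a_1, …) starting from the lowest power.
(a_0, a_1, …) = (1, 1, 0, 1, 1, 0, 1, 0, 1)

Repeated division by 3 gives the digits low-to-high: 7402 = 1 + 1·3^1 + 1·3^3 + 1·3^4 + 1·3^6 + 1·3^8. Digit sequence: (1, 1, 0, 1, 1, 0, 1, 0, 1).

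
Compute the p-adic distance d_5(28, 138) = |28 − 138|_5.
d_5(28, 138) = 1/5

Step 1 — x − y = 28 − 138 = -110. Step 2 — v_5(-110) = 1 (factor: -110 = −(5^1 · 22); the sign does not affect v_p). Step 3 — |x − y|_5 = 5^{-1} = 1/5.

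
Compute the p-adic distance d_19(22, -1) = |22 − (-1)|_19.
d_19(22, -1) = 1

Step 1 — x − y = 22 − (-1) = 23. Step 2 — v_19(23) = 0 (factor: 23 = (19^0 · 23); the sign does not affect v_p). Step 3 — |x − y|_19 = 19^{0} = 1.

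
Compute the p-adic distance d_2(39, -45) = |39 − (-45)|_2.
d_2(39, -45) = 1/4

Step 1 — x − y = 39 − (-45) = 84. Step 2 — v_2(84) = 2 (factor: 84 = (2^2 · 21); the sign does not affect v_p). Step 3 — |x − y|_2 = 2^{-2} = 1/4.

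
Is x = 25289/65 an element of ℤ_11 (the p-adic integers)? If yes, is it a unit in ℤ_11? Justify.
x ∈ ℤ_11 but not a unit; v_11(x) = 3 > 0

ℤ_11 = {x ∈ ℚ_11 : v_11(x) ≥ 0} and ℤ_11^× = {x ∈ ℤ_11 : v_11(x) = 0}. Here v_11(25289/65) = v_11(num) − v_11(den) = 3; compare against these criteria.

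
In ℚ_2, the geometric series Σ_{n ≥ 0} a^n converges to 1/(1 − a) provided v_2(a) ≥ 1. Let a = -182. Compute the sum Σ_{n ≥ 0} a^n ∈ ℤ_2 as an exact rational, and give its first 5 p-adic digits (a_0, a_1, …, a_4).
Σ a^n = 1/(1 − a) = 1/183;  first 5 digits = (1, 1, 1, 0, 0)

v_2(a) = 1 ≥ 1, so the series converges in ℤ_2 to 1/(1 − a) = 1/(1 − (-182)) = 1/183. Expand this rational in ℤ_2: compute digits iteratively via d_i = x_i mod 2, x_{i+1} = (x_i − d_i)/2. The first 5 digits are (1, 1, 1, 0, 0).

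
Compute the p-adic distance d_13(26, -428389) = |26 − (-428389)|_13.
d_13(26, -428389) = 1/28561

Step 1 — x − y = 26 − (-428389) = 428415. Step 2 — v_13(428415) = 4 (factor: 428415 = (13^4 · 15); the sign does not affect v_p). Step 3 — |x − y|_13 = 13^{-4} = 1/28561.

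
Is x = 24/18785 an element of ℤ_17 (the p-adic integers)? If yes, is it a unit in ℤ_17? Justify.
x ∉ ℤ_17 (v_17(x) = -2 < 0)

ℤ_17 = {x ∈ ℚ_17 : v_17(x) ≥ 0} and ℤ_17^× = {x ∈ ℤ_17 : v_17(x) = 0}. Here v_17(24/18785) = v_17(num) − v_17(den) = -2; compare against these criteria.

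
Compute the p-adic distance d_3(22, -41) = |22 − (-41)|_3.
d_3(22, -41) = 1/9

Step 1 — x − y = 22 − (-41) = 63. Step 2 — v_3(63) = 2 (factor: 63 = (3^2 · 7); the sign does not affect v_p). Step 3 — |x − y|_3 = 3^{-2} = 1/9.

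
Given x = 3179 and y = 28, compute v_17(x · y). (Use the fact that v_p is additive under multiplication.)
v_17(89012) = 2

v_p(x) = 2 (factor: 3179 = 17^2 · 11); v_p(y) = 0 (factor: 28 = 17^0 · 28). Additivity: v_p(xy) = v_p(x) + v_p(y) = 2 + 0 = 2. (Direct check: xy = 89012 = 17^2 · (308).)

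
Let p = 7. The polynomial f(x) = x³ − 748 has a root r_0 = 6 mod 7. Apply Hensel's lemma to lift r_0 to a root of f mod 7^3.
r_2 = 118 (mod 343)

Hensel: r_{i+1} = r_i − f(r_i)/f′(r_i) mod 7^{i+2}, where f′(x) = 3x². Iterate:
  r_0 = 6 (mod 7)
  r_1 = 20 (mod 49)
  r_2 = 118 (mod 343)
Final: r = 118 with f(r) ≡ 0 mod 7^3.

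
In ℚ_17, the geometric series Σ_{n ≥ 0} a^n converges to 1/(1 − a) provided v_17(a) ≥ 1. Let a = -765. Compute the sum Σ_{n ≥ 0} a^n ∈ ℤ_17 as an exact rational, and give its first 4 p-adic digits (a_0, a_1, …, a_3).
Σ a^n = 1/(1 − a) = 1/766;  first 4 digits = (1, 6, 16, 11)

v_17(a) = 1 ≥ 1, so the series converges in ℤ_17 to 1/(1 − a) = 1/(1 − (-765)) = 1/766. Expand this rational in ℤ_17: compute digits iteratively via d_i = x_i mod 17, x_{i+1} = (x_i − d_i)/17. The first 4 digits are (1, 6, 16, 11).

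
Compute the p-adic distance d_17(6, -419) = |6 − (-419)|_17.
d_17(6, -419) = 1/17

Step 1 — x − y = 6 − (-419) = 425. Step 2 — v_17(425) = 1 (factor: 425 = (17^1 · 25); the sign does not affect v_p). Step 3 — |x − y|_17 = 17^{-1} = 1/17.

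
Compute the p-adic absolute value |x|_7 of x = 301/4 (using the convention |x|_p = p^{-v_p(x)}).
|301/4|_7 = 1/7

Step 1 — compute v_7(x) by factoring powers of 7 out of the numerator and denominator: v_7(301/4) = 1. Step 2 — apply |x|_p = p^{-v_p(x)} = 7^{-1} = 1/7.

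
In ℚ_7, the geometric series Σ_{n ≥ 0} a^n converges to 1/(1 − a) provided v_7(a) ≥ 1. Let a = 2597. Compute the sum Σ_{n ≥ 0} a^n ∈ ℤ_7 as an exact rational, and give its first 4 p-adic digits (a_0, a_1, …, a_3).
Σ a^n = 1/(1 − a) = -1/2596;  first 4 digits = (1, 0, 4, 0)

v_7(a) = 2 ≥ 1, so the series converges in ℤ_7 to 1/(1 − a) = 1/(1 − 2597) = -1/2596. Expand this rational in ℤ_7: compute digits iteratively via d_i = x_i mod 7, x_{i+1} = (x_i − d_i)/7. The first 4 digits are (1, 0, 4, 0).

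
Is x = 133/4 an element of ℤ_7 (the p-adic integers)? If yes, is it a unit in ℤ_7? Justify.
x ∈ ℤ_7 but not a unit; v_7(x) = 1 > 0

ℤ_7 = {x ∈ ℚ_7 : v_7(x) ≥ 0} and ℤ_7^× = {x ∈ ℤ_7 : v_7(x) = 0}. Here v_7(133/4) = v_7(num) − v_7(den) = 1; compare against these criteria.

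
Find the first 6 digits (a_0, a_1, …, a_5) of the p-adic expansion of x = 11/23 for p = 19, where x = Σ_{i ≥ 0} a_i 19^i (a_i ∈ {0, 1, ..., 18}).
(a_0, …, a_5) = (17, 14, 5, 3, 18, 4)

v_19(11/23) = 0 (numerator and denominator both coprime to 19), so x ∈ ℤ_19^×. Compute digits iteratively via a_i = x_i mod 19, x_{i+1} = (x_i − a_i)/19, with x_0 = x:
  x_0 = 11/23;  a_0 = 17;  x_1 = (x_0 − 17)/19 = -20/23
  x_1 = -20/23;  a_1 = 14;  x_2 = (x_1 − 14)/19 = -18/23
  x_2 = -18/23;  a_2 = 5;  x_3 = (x_2 − 5)/19 = -7/23
  x_3 = -7/23;  a_3 = 3;  x_4 = (x_3 − 3)/19 = -4/23
  x_4 = -4/23;  a_4 = 18;  x_5 = (x_4 − 18)/19 = -22/23
  x_5 = -22/23;  a_5 = 4;  x_6 = (x_5 − 4)/19 = -6/23
Digits: (17, 14, 5, 3, 18, 4).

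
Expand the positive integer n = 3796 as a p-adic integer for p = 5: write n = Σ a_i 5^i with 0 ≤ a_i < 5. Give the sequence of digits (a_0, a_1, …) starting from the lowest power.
(a_0, a_1, …) = (1, 4, 1, 0, 1, 1)

Repeated division by 5 gives the digits low-to-high: 3796 = 1 + 4·5^1 + 1·5^2 + 1·5^4 + 1·5^5. Digit sequence: (1, 4, 1, 0, 1, 1).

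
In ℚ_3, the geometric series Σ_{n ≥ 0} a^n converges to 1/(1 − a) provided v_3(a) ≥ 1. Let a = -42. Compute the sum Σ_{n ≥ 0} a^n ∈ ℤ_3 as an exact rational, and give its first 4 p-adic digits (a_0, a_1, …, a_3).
Σ a^n = 1/(1 − a) = 1/43;  first 4 digits = (1, 1, 2, 1)

v_3(a) = 1 ≥ 1, so the series converges in ℤ_3 to 1/(1 − a) = 1/(1 − (-42)) = 1/43. Expand this rational in ℤ_3: compute digits iteratively via d_i = x_i mod 3, x_{i+1} = (x_i − d_i)/3. The first 4 digits are (1, 1, 2, 1).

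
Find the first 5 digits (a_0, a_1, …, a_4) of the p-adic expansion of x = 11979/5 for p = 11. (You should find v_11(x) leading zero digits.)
(a_0, …, a_4) = (0, 0, 0, 4, 2)

v_11(11979/5) = 3, so a_0 = ... = a_2 = 0. Factor out: x = 11^3 · u with u = 9/5 a unit in ℤ_11. Expand u iteratively via a_{v+i} = u_i mod 11, u_{i+1} = (u_i − a_{v+i})/11:
  u_0 = 9/5;  a_3 = 4;  u_1 = (u_0 − 4)/11 = -1/5
  u_1 = -1/5;  a_4 = 2;  u_2 = (u_1 − 2)/11 = -1/5
Digits: (0, 0, 0, 4, 2).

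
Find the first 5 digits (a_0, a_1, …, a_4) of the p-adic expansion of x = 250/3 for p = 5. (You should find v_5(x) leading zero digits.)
(a_0, …, a_4) = (0, 0, 0, 4, 1)

v_5(250/3) = 3, so a_0 = ... = a_2 = 0. Factor out: x = 5^3 · u with u = 2/3 a unit in ℤ_5. Expand u iteratively via a_{v+i} = u_i mod 5, u_{i+1} = (u_i − a_{v+i})/5:
  u_0 = 2/3;  a_3 = 4;  u_1 = (u_0 − 4)/5 = -2/3
  u_1 = -2/3;  a_4 = 1;  u_2 = (u_1 − 1)/5 = -1/3
Digits: (0, 0, 0, 4, 1).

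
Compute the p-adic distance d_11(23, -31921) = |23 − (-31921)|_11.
d_11(23, -31921) = 1/1331

Step 1 — x − y = 23 − (-31921) = 31944. Step 2 — v_11(31944) = 3 (factor: 31944 = (11^3 · 24); the sign does not affect v_p). Step 3 — |x − y|_11 = 11^{-3} = 1/1331.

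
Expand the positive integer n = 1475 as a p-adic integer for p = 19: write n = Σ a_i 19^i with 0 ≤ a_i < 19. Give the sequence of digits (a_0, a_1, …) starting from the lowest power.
(a_0, a_1, …) = (12, 1, 4)

Repeated division by 19 gives the digits low-to-high: 1475 = 12 + 1·19^1 + 4·19^2. Digit sequence: (12, 1, 4).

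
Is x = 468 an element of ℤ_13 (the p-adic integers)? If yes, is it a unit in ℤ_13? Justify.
x ∈ ℤ_13 but not a unit; v_13(x) = 1 > 0

ℤ_13 = {x ∈ ℚ_13 : v_13(x) ≥ 0} and ℤ_13^× = {x ∈ ℤ_13 : v_13(x) = 0}. Here v_13(468) = v_13(num) − v_13(den) = 1; compare against these criteria.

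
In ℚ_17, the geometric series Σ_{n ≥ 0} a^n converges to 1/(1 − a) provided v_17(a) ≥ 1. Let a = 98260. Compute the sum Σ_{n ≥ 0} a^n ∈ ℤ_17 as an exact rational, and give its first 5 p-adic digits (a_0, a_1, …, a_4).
Σ a^n = 1/(1 − a) = -1/98259;  first 5 digits = (1, 0, 0, 3, 1)

v_17(a) = 3 ≥ 1, so the series converges in ℤ_17 to 1/(1 − a) = 1/(1 − 98260) = -1/98259. Expand this rational in ℤ_17: compute digits iteratively via d_i = x_i mod 17, x_{i+1} = (x_i − d_i)/17. The first 5 digits are (1, 0, 0, 3, 1).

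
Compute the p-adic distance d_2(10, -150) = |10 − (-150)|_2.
d_2(10, -150) = 1/32

Step 1 — x − y = 10 − (-150) = 160. Step 2 — v_2(160) = 5 (factor: 160 = (2^5 · 5); the sign does not affect v_p). Step 3 — |x − y|_2 = 2^{-5} = 1/32.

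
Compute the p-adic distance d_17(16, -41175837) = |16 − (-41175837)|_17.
d_17(16, -41175837) = 1/1419857

Step 1 — x − y = 16 − (-41175837) = 41175853. Step 2 — v_17(41175853) = 5 (factor: 41175853 = (17^5 · 29); the sign does not affect v_p). Step 3 — |x − y|_17 = 17^{-5} = 1/1419857.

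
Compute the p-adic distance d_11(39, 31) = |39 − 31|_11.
d_11(39, 31) = 1

Step 1 — x − y = 39 − 31 = 8. Step 2 — v_11(8) = 0 (factor: 8 = (11^0 · 8); the sign does not affect v_p). Step 3 — |x − y|_11 = 11^{0} = 1.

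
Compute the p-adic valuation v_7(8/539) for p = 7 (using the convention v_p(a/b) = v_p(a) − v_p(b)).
v_7(8/539) = -2

Factor powers of 7 from the numerator and denominator of the reduced fraction: 8 = 7^0 · 8 and 539 = 7^2 · 11. Apply v_p(a/b) = v_p(a) − v_p(b): v_7(8/539) = 0 − 2 = -2.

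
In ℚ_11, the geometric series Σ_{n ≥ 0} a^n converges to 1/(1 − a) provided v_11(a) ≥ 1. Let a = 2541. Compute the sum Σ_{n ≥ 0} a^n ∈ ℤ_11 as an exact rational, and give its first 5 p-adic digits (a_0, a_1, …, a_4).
Σ a^n = 1/(1 − a) = -1/2540;  first 5 digits = (1, 0, 10, 1, 1)

v_11(a) = 2 ≥ 1, so the series converges in ℤ_11 to 1/(1 − a) = 1/(1 − 2541) = -1/2540. Expand this rational in ℤ_11: compute digits iteratively via d_i = x_i mod 11, x_{i+1} = (x_i − d_i)/11. The first 5 digits are (1, 0, 10, 1, 1).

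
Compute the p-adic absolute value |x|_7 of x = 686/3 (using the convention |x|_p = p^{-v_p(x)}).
|686/3|_7 = 1/343

Step 1 — compute v_7(x) by factoring powers of 7 out of the numerator and denominator: v_7(686/3) = 3. Step 2 — apply |x|_p = p^{-v_p(x)} = 7^{-3} = 1/343.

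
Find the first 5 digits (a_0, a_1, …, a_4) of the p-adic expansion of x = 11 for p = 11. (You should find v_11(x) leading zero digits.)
(a_0, …, a_4) = (0, 1, 0, 0, 0)

v_11(11) = 1, so a_0 = ... = a_0 = 0. Factor out: x = 11^1 · u with u = 1 a unit in ℤ_11. Expand u iteratively via a_{v+i} = u_i mod 11, u_{i+1} = (u_i − a_{v+i})/11:
  u_0 = 1;  a_1 = 1;  u_1 = (u_0 − 1)/11 = 0
  u_1 = 0;  a_2 = 0;  u_2 = (u_1 − 0)/11 = 0
  u_2 = 0;  a_3 = 0;  u_3 = (u_2 − 0)/11 = 0
  u_3 = 0;  a_4 = 0;  u_4 = (u_3 − 0)/11 = 0
Digits: (0, 1, 0, 0, 0).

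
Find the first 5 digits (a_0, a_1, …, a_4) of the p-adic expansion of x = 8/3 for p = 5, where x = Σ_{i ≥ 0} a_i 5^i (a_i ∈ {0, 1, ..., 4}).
(a_0, …, a_4) = (1, 2, 3, 1, 3)

v_5(8/3) = 0 (numerator and denominator both coprime to 5), so x ∈ ℤ_5^×. Compute digits iteratively via a_i = x_i mod 5, x_{i+1} = (x_i − a_i)/5, with x_0 = x:
  x_0 = 8/3;  a_0 = 1;  x_1 = (x_0 − 1)/5 = 1/3
  x_1 = 1/3;  a_1 = 2;  x_2 = (x_1 − 2)/5 = -1/3
  x_2 = -1/3;  a_2 = 3;  x_3 = (x_2 − 3)/5 = -2/3
  x_3 = -2/3;  a_3 = 1;  x_4 = (x_3 − 1)/5 = -1/3
  x_4 = -1/3;  a_4 = 3;  x_5 = (x_4 − 3)/5 = -2/3
Digits: (1, 2, 3, 1, 3).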